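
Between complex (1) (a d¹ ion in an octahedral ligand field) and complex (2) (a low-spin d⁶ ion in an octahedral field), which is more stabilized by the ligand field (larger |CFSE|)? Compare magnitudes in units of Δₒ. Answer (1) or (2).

(2)

(1): t₂g¹ eg⁰, CFSE = -0.4Δₒ.
(2): t₂g⁶ eg⁰, CFSE = -2.4Δₒ.
So (2) has the larger |CFSE|.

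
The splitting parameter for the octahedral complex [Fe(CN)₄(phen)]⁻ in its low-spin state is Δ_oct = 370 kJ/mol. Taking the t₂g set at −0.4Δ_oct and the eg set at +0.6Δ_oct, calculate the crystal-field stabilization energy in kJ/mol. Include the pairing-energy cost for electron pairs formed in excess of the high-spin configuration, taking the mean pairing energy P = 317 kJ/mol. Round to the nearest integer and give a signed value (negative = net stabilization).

Ligand charges: 4×(-1) from CN⁻ and 1×(+0) from phen sum to -4; with overall charge -1, Fe is +3.
Fe is in group 8, so Fe³⁺ is d⁵ (8 − 3 = 5).
Configuration: t₂g⁵ eg⁰.
Orbital CFSE = 5(-0.4) + 0(0.6) = -2.0Δ_oct = -2.0 × 370 = -740 kJ/mol.
High-spin d⁵ would be t₂g³ eg² with 0 pairs; low-spin has 2, so 2 excess pairs cost +2P = +634 kJ/mol.
Overall CFSE = -740 + 634 = -106 kJ/mol.

-106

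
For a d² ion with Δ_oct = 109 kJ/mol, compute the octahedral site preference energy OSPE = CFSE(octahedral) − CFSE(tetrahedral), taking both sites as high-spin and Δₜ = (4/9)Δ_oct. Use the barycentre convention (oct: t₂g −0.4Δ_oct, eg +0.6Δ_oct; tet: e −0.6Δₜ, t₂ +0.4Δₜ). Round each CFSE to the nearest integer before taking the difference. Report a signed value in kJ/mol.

Octahedral (high-spin): t2g^2 e_g^0, CFSE = 2(−0.4) + 0(+0.6) = -0.8Δ_oct = -0.8 × 109 = -87 kJ/mol.
In a tetrahedral site the filling is e^2 t2^0: CFSE(tet) = -1.2Δₜ = -1.2 × (4/9)(109) = -58 kJ/mol.
OSPE = -87 − (-58) = -29 kJ/mol.

-29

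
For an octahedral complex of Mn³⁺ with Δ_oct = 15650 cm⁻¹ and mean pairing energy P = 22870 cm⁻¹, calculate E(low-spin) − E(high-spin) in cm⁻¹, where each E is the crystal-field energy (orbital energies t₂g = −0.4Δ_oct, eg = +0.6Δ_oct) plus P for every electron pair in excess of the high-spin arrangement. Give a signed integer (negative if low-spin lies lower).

7220

Mn³⁺: group 7, so d-count = 7 − 3 = 4.
High-spin d⁴ fills as t₂g³ eg¹ with CFSE 3(−0.4) + 1(+0.6) = -0.6Δ_oct = -9390 cm⁻¹.
For low-spin the configuration is t₂g⁴ eg⁰: orbital energy -1.6 × 15650 = -25040 cm⁻¹, and 1 additional pair relative to high-spin adds 22870 cm⁻¹, giving -2170 cm⁻¹.
Thus E(LS) − E(HS) = 7220 cm⁻¹.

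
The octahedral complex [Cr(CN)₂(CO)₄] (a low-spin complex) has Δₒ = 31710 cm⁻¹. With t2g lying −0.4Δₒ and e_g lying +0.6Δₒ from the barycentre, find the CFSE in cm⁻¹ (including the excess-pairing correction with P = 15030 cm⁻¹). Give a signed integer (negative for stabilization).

Ligand charges: 2×(-1) from CN⁻ and 4×(+0) from CO sum to -2; with overall charge +0, Cr is +2.
Cr²⁺: group 6, so d-count = 6 − 2 = 4.
Configuration: t2g^4 e_g^0.
The orbital stabilization is -1.6Δₒ = -1.6 × 31710 = -50736 cm⁻¹.
Pairing penalty: 1 pair vs 0 in the high-spin reference → 1 extra × P = 15030 cm⁻¹.
Combining: -50736 + 15030 = -35706 cm⁻¹.

-35706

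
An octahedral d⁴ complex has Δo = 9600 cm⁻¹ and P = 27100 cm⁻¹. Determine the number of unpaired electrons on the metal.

With Δo < P the complex is high-spin.
Filling d⁴ accordingly: t₂g³ eg¹.
Unpaired electrons: 4.

4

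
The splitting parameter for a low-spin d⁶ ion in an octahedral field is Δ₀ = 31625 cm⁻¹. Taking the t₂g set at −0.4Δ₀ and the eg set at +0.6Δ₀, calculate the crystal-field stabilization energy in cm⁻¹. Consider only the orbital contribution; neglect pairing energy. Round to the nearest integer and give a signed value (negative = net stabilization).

-75900

Configuration: t₂g⁶ eg⁰.
CFSE(orbital) = 6×(-0.4Δ₀) + 0×(0.6Δ₀) = -2.4Δ₀; with Δ₀ = 31625 cm⁻¹ that is -75900 cm⁻¹.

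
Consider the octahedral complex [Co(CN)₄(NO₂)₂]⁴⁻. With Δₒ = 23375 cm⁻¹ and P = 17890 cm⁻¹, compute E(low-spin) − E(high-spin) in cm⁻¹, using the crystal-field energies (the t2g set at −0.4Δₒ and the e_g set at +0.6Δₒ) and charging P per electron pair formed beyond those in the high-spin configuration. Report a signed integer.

Ligand charges: 4×(-1) from CN⁻ and 2×(-1) from NO₂⁻ sum to -6; with overall charge -4, Co is +2.
Co is in group 9, so Co²⁺ is d⁷ (9 − 2 = 7).
In the high-spin limit (t2g^5 e_g^2) the orbital term is -0.8Δₒ = -18700 cm⁻¹, with no excess pairing.
Low-spin: t2g^6 e_g^1, orbital CFSE = -1.8Δₒ = -42075 cm⁻¹; plus 1 excess pair × P = +17890 cm⁻¹; total -24185 cm⁻¹.
E(LS) − E(HS) = -24185 − (-18700) = -5485 cm⁻¹.

-5485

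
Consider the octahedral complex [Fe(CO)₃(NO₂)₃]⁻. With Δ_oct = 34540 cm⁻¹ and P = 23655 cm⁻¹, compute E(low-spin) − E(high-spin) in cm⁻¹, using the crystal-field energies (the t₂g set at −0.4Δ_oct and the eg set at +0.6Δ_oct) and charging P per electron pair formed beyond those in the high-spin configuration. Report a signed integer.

Ligand charges: 3×(+0) from CO and 3×(-1) from NO₂⁻ sum to -3; with overall charge -1, Fe is +2.
Fe sits in group 8; removing 2 electrons leaves Fe²⁺ with 8 − 2 = 6 d electrons.
High-spin: t₂g⁴ eg², CFSE = -0.4Δ_oct = -13816 cm⁻¹.
For low-spin the configuration is t₂g⁶ eg⁰: orbital energy -2.4 × 34540 = -82896 cm⁻¹, and 2 additional pairs relative to high-spin add 47310 cm⁻¹, giving -35586 cm⁻¹.
E(LS) − E(HS) = -35586 − (-13816) = -21770 cm⁻¹.

-21770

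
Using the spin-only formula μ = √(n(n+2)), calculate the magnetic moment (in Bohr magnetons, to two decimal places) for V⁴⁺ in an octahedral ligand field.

Group 5 minus oxidation state +4 gives a d¹ configuration for V⁴⁺.
Configuration: t₂g¹ eg⁰ → 1 unpaired electron.
μ(spin-only) = √[1(1+2)] = √3 ≈ 1.73 Bohr magnetons.

1.73 Bohr magnetons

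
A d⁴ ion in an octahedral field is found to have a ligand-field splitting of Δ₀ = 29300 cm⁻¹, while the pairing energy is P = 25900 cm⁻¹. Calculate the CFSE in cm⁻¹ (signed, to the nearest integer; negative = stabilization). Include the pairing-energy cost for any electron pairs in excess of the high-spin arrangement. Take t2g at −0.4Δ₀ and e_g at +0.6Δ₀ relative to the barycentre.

-20980

With Δ₀ > P the complex is low-spin.
That gives t2g^4 e_g^0.
Orbital CFSE = -1.6Δ₀ = -1.6 × 29300 = -46880 cm⁻¹.
Excess pairs vs high-spin: 1 − 0 = 1; pairing cost = +25900 cm⁻¹.
Net CFSE = -46880 + 25900 = -20980 cm⁻¹.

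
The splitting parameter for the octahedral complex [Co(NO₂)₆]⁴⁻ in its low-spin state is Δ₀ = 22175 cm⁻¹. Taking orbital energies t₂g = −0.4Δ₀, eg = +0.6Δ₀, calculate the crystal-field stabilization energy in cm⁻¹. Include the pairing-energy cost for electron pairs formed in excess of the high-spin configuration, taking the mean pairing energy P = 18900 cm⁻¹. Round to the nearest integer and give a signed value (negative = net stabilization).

-21015

Each NO₂⁻ contributes -1; 6 × (-1) = -6. With overall charge -4, Co is in the +2 oxidation state.
Group 9 minus oxidation state +2 gives a d⁷ configuration for Co²⁺.
Electron filling gives t₂g⁶ eg¹.
The orbital stabilization is -1.8Δ₀ = -1.8 × 22175 = -39915 cm⁻¹.
High-spin d⁷ would be t₂g⁵ eg² with 2 pairs; low-spin has 3, so 1 excess pair costs +1P = +18900 cm⁻¹.
Overall CFSE = -39915 + 18900 = -21015 cm⁻¹.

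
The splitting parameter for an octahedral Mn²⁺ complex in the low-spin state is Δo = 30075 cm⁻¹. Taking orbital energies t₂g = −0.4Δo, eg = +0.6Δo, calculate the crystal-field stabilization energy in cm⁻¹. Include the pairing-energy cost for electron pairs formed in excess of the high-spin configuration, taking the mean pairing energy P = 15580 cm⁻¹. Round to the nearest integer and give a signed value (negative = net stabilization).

Group 7 minus oxidation state +2 gives a d⁵ configuration for Mn²⁺.
Configuration: t₂g⁵ eg⁰.
CFSE(orbital) = 5×(-0.4Δo) + 0×(0.6Δo) = -2.0Δo; with Δo = 30075 cm⁻¹ that is -60150 cm⁻¹.
Relative to high-spin t₂g³ eg² (0 paired), the low-spin configuration has 2 additional pairs, contributing +2 × 15580 = +31160 cm⁻¹.
Net CFSE = -60150 + 31160 = -28990 cm⁻¹.

-28990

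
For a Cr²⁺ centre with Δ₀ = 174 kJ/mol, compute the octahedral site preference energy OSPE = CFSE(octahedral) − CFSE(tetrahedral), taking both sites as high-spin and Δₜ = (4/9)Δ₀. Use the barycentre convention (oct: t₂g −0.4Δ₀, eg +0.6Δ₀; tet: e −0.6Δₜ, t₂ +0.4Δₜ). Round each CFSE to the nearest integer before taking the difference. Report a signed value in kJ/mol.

-73

Cr is in group 6, so Cr²⁺ is d⁴ (6 − 2 = 4).
Octahedral (high-spin): t2g^3 e_g^1, CFSE = 3(−0.4) + 1(+0.6) = -0.6Δ₀ = -0.6 × 174 = -104 kJ/mol.
Tetrahedral e^2 t2^2 gives -0.4Δₜ = -0.4 × (4/9) × 174 = -31 kJ/mol.
OSPE = -104 − (-31) = -73 kJ/mol.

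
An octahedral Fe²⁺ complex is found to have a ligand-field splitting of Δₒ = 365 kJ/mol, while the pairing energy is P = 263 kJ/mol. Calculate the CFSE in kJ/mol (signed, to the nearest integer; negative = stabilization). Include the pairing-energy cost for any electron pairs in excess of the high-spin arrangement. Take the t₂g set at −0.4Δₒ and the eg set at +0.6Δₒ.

-350

Group 8 minus oxidation state +2 gives a d⁶ configuration for Fe²⁺.
With Δₒ > P the complex is low-spin.
Configuration: t₂g⁶ eg⁰.
Orbital CFSE = -2.4Δₒ = -2.4 × 365 = -876 kJ/mol.
Excess pairs vs high-spin: 3 − 1 = 2; pairing cost = +526 kJ/mol.
Net CFSE = -876 + 526 = -350 kJ/mol.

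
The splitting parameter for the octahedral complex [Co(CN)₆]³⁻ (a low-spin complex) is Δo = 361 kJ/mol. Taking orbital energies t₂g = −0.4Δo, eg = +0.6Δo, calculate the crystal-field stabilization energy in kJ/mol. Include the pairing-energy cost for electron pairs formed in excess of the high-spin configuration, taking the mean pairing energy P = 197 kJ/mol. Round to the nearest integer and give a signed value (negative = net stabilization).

Each CN⁻ contributes -1; 6 × (-1) = -6. With overall charge -3, Co is in the +3 oxidation state.
Co is in group 9, so Co³⁺ is d⁶ (9 − 3 = 6).
The d⁶ electrons fill as t₂g⁶ eg⁰.
The orbital stabilization is -2.4Δo = -2.4 × 361 = -866 kJ/mol.
Pairing penalty: 3 pairs vs 1 in the high-spin reference → 2 extra × P = 394 kJ/mol.
Combining: -866 + 394 = -472 kJ/mol.

-472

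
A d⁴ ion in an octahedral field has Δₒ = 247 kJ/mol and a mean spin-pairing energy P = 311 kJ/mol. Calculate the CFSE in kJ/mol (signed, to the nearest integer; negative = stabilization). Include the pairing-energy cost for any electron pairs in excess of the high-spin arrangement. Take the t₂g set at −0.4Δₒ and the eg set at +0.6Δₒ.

-148

Here Δₒ < P (247 < 311), so the high-spin state is favoured.
That gives t₂g³ eg¹.
Orbital CFSE = -0.6Δₒ = -0.6 × 247 = -148 kJ/mol.
High-spin has no excess pairs, so no pairing correction applies.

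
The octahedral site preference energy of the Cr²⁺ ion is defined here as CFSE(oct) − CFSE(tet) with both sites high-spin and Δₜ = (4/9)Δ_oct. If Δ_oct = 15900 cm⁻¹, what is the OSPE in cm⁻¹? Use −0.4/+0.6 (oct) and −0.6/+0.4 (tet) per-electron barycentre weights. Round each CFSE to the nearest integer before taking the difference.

Cr²⁺: group 6, so d-count = 6 − 2 = 4.
Octahedral high-spin t2g^3 e_g^1: CFSE = -0.6 × 15900 = -9540 cm⁻¹.
In a tetrahedral site the filling is e^2 t2^2: CFSE(tet) = -0.4Δₜ = -0.4 × (4/9)(15900) = -2827 cm⁻¹.
OSPE = CFSE(oct) − CFSE(tet) = -9540 − (-2827) = -6713 cm⁻¹.

-6713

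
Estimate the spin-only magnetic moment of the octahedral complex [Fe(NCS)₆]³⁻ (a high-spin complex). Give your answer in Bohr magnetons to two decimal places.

5.92 Bohr magnetons

Each NCS⁻ contributes -1; 6 × (-1) = -6. With overall charge -3, Fe is in the +3 oxidation state.
Fe sits in group 8; removing 3 electrons leaves Fe³⁺ with 8 − 3 = 5 d electrons.
Configuration: t₂g³ eg² → 5 unpaired electrons.
μ(spin-only) = √[5(5+2)] = √35 ≈ 5.92 Bohr magnetons.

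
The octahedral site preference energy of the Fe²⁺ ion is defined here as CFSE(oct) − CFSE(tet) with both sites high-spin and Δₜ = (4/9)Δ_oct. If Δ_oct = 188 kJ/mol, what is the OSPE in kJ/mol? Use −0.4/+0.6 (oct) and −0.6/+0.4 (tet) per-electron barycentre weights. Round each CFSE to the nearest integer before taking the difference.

Fe sits in group 8; removing 2 electrons leaves Fe²⁺ with 8 − 2 = 6 d electrons.
In an octahedral site d⁶ (HS) is t2g^4 e_g^2, giving CFSE(oct) = -0.4Δ_oct = -75 kJ/mol.
In a tetrahedral site the filling is e^3 t2^3: CFSE(tet) = -0.6Δₜ = -0.6 × (4/9)(188) = -50 kJ/mol.
OSPE = -75 − (-50) = -25 kJ/mol.

-25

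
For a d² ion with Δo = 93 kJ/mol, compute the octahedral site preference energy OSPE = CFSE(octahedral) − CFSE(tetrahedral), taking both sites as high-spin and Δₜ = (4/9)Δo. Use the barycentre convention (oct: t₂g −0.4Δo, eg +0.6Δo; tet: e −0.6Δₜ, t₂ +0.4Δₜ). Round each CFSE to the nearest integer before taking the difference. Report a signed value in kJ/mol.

-24

In an octahedral site d² (HS) is t₂g² eg⁰, giving CFSE(oct) = -0.8Δo = -74 kJ/mol.
In a tetrahedral site the filling is e² t₂⁰: CFSE(tet) = -1.2Δₜ = -1.2 × (4/9)(93) = -50 kJ/mol.
OSPE = -74 − (-50) = -24 kJ/mol.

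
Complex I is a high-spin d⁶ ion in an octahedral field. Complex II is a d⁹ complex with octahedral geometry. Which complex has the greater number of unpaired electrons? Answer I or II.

I: t₂g⁴ eg² → 4 unpaired.
II: t₂g⁶ eg³ → 1 unpaired.
So I has more unpaired electrons.

I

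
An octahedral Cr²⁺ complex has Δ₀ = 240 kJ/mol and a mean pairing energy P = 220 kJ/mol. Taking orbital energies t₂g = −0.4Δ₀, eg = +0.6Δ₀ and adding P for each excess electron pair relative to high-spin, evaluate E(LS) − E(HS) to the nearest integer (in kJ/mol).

Cr sits in group 6; removing 2 electrons leaves Cr²⁺ with 6 − 2 = 4 d electrons.
High-spin: t₂g³ eg¹, CFSE = -0.6Δ₀ = -144 kJ/mol.
Low-spin: t₂g⁴ eg⁰, orbital CFSE = -1.6Δ₀ = -384 kJ/mol; plus 1 excess pair × P = +220 kJ/mol; total -164 kJ/mol.
Thus E(LS) − E(HS) = -20 kJ/mol.

-20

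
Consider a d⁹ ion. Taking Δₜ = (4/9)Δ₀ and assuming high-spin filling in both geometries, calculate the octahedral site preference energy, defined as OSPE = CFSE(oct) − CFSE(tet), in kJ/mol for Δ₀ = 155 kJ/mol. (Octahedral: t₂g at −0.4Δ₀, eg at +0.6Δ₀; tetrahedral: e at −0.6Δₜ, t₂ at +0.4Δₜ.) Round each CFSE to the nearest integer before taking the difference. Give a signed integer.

Octahedral (high-spin): t2g^6 e_g^3, CFSE = 6(−0.4) + 3(+0.6) = -0.6Δ₀ = -0.6 × 155 = -93 kJ/mol.
Tetrahedral: e^4 t2^5, CFSE = 4(−0.6) + 5(+0.4) = -0.4Δₜ = -0.4 × (4/9) × 155 = -28 kJ/mol.
OSPE = CFSE(oct) − CFSE(tet) = -93 − (-28) = -65 kJ/mol.

-65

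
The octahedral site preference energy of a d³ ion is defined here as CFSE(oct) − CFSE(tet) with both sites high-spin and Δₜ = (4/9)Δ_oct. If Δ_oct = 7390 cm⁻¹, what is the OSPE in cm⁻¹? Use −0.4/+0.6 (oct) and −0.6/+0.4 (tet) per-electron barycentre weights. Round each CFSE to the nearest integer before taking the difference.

-6240

Octahedral (high-spin): t₂g³ eg⁰, CFSE = 3(−0.4) + 0(+0.6) = -1.2Δ_oct = -1.2 × 7390 = -8868 cm⁻¹.
Tetrahedral: e² t₂¹, CFSE = 2(−0.6) + 1(+0.4) = -0.8Δₜ = -0.8 × (4/9) × 7390 = -2628 cm⁻¹.
Subtracting, OSPE = -8868 − (-2628) = -6240 cm⁻¹.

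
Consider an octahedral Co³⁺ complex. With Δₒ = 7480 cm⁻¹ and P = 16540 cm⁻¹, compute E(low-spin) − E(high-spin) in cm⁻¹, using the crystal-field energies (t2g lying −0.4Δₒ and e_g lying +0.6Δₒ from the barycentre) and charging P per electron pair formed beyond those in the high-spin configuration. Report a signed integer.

18120

Co is in group 9, so Co³⁺ is d⁶ (9 − 3 = 6).
High-spin d⁶ fills as t2g^4 e_g^2 with CFSE 4(−0.4) + 2(+0.6) = -0.4Δₒ = -2992 cm⁻¹.
Low-spin: t2g^6 e_g^0, orbital CFSE = -2.4Δₒ = -17952 cm⁻¹; plus 2 excess pairs × P = +33080 cm⁻¹; total 15128 cm⁻¹.
E(LS) − E(HS) = 15128 − (-2992) = 18120 cm⁻¹.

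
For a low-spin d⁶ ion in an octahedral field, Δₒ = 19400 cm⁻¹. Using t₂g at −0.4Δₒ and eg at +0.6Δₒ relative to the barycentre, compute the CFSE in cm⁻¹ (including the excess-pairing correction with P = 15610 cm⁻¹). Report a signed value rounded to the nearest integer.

-15340

The d⁶ electrons fill as t₂g⁶ eg⁰.
Orbital CFSE = 6(-0.4) + 0(0.6) = -2.4Δₒ = -2.4 × 19400 = -46560 cm⁻¹.
Relative to high-spin t₂g⁴ eg² (1 paired), the low-spin configuration has 2 additional pairs, contributing +2 × 15610 = +31220 cm⁻¹.
Net CFSE = -46560 + 31220 = -15340 cm⁻¹.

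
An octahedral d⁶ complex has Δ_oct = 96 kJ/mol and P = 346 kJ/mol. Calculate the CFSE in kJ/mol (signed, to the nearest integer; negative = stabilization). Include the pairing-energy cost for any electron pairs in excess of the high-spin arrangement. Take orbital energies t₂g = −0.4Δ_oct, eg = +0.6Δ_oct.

-38

Δ_oct < P, so pairing is avoided: the ground state is high-spin.
Configuration: t₂g⁴ eg².
Orbital CFSE = -0.4Δ_oct = -0.4 × 96 = -38 kJ/mol.
High-spin has no excess pairs, so no pairing correction applies.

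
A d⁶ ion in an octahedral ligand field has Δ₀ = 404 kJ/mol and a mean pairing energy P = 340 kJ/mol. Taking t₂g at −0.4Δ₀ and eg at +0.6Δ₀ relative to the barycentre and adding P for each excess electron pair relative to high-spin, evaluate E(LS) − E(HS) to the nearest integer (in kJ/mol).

High-spin: t₂g⁴ eg², CFSE = -0.4Δ₀ = -162 kJ/mol.
For low-spin the configuration is t₂g⁶ eg⁰: orbital energy -2.4 × 404 = -970 kJ/mol, and 2 additional pairs relative to high-spin add 680 kJ/mol, giving -290 kJ/mol.
The difference is -290 − (-162) = -128 kJ/mol, so low-spin lies lower.

-128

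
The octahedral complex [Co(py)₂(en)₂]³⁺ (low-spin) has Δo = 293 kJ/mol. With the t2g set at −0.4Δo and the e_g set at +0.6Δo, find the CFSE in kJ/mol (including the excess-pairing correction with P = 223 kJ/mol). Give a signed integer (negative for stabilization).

-257

Ligand charges: 2×(+0) from py and 2×(+0) from en sum to +0; with overall charge +3, Co is +3.
Co sits in group 9; removing 3 electrons leaves Co³⁺ with 9 − 3 = 6 d electrons.
Electron filling gives t2g^6 e_g^0.
The orbital stabilization is -2.4Δo = -2.4 × 293 = -703 kJ/mol.
High-spin d⁶ would be t2g^4 e_g^2 with 1 pair; low-spin has 3, so 2 excess pairs cost +2P = +446 kJ/mol.
Combining: -703 + 446 = -257 kJ/mol.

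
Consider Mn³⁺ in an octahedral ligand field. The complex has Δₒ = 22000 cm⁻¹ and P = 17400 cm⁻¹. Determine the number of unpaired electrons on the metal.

Mn sits in group 7; removing 3 electrons leaves Mn³⁺ with 7 − 3 = 4 d electrons.
Δₒ > P, so pairing is preferred: the ground state is low-spin.
Configuration: t₂g⁴ eg⁰.
Unpaired electrons: 2.

2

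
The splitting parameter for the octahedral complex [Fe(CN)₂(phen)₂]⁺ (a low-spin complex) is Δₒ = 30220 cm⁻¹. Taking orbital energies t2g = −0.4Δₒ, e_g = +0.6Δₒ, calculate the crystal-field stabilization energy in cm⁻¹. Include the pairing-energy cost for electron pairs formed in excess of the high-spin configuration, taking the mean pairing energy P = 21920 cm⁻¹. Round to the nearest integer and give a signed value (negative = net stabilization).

-16600

Ligand charges: 2×(-1) from CN⁻ and 2×(+0) from phen sum to -2; with overall charge +1, Fe is +3.
Fe³⁺: group 8, so d-count = 8 − 3 = 5.
Electron filling gives t2g^5 e_g^0.
The orbital stabilization is -2.0Δₒ = -2.0 × 30220 = -60440 cm⁻¹.
Relative to high-spin t2g^3 e_g^2 (0 paired), the low-spin configuration has 2 additional pairs, contributing +2 × 21920 = +43840 cm⁻¹.
Net CFSE = -60440 + 43840 = -16600 cm⁻¹.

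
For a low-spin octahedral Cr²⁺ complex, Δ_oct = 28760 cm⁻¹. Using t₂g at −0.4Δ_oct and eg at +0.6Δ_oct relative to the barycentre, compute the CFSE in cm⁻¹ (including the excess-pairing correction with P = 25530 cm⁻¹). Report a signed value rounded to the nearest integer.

-20486

Group 6 minus oxidation state +2 gives a d⁴ configuration for Cr²⁺.
The d⁴ electrons fill as t₂g⁴ eg⁰.
CFSE(orbital) = 4×(-0.4Δ_oct) + 0×(0.6Δ_oct) = -1.6Δ_oct; with Δ_oct = 28760 cm⁻¹ that is -46016 cm⁻¹.
Pairing penalty: 1 pair vs 0 in the high-spin reference → 1 extra × P = 25530 cm⁻¹.
Combining: -46016 + 25530 = -20486 cm⁻¹.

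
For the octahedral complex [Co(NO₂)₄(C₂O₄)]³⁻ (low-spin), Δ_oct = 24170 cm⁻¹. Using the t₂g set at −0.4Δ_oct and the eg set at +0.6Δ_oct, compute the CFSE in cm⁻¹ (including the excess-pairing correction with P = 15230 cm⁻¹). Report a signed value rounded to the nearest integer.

Ligand charges: 4×(-1) from NO₂⁻ and 1×(-2) from C₂O₄²⁻ sum to -6; with overall charge -3, Co is +3.
Co³⁺: group 9, so d-count = 9 − 3 = 6.
Electron filling gives t₂g⁶ eg⁰.
Orbital CFSE = 6(-0.4) + 0(0.6) = -2.4Δ_oct = -2.4 × 24170 = -58008 cm⁻¹.
High-spin d⁶ would be t₂g⁴ eg² with 1 pair; low-spin has 3, so 2 excess pairs cost +2P = +30460 cm⁻¹.
Net CFSE = -58008 + 30460 = -27548 cm⁻¹.

-27548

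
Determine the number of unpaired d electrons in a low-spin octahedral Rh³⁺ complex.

Group 9 minus oxidation state +3 gives a d⁶ configuration for Rh³⁺.
Configuration: t2g^6 e_g^0, giving 0 unpaired electrons.

0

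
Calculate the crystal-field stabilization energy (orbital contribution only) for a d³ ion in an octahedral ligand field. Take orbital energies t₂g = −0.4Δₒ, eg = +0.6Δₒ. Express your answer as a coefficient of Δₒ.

Configuration: t₂g³ eg⁰.
CFSE = 3(-0.4Δₒ) + 0(0.6Δₒ) = -1.2Δₒ + 0.0Δₒ = -1.2Δₒ.

-1.2 Δₒ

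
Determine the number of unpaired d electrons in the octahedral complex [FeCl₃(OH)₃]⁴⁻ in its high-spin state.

4

Ligand charges: 3×(-1) from Cl⁻ and 3×(-1) from OH⁻ sum to -6; with overall charge -4, Fe is +2.
Fe²⁺: group 8, so d-count = 8 − 2 = 6.
Configuration: t₂g⁴ eg², giving 4 unpaired electrons.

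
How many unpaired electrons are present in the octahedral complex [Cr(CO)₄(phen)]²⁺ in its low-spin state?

2

Ligand charges: 4×(+0) from CO and 1×(+0) from phen sum to +0; with overall charge +2, Cr is +2.
Cr is in group 6, so Cr²⁺ is d⁴ (6 − 2 = 4).
Configuration: t2g^4 e_g^0, giving 2 unpaired electrons.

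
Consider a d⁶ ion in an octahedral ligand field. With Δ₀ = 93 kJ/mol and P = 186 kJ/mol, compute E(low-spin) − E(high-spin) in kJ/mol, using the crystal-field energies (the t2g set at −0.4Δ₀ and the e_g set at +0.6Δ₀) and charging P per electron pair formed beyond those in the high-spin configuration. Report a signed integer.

186

High-spin d⁶ fills as t2g^4 e_g^2 with CFSE 4(−0.4) + 2(+0.6) = -0.4Δ₀ = -37 kJ/mol.
Low-spin t2g^6 e_g^0 gives -2.4Δ₀ = -223 kJ/mol, but forming 2 extra pairs costs 2P = 372 kJ/mol, so E(LS) = -223 + 372 = 149 kJ/mol.
The difference is 149 − (-37) = 186 kJ/mol, so high-spin lies lower.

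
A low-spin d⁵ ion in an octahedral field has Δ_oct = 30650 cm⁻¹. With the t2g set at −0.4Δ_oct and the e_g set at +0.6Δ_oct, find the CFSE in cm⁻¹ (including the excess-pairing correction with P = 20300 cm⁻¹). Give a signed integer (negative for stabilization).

Electron filling gives t2g^5 e_g^0.
The orbital stabilization is -2.0Δ_oct = -2.0 × 30650 = -61300 cm⁻¹.
High-spin d⁵ would be t2g^3 e_g^2 with 0 pairs; low-spin has 2, so 2 excess pairs cost +2P = +40600 cm⁻¹.
Combining: -61300 + 40600 = -20700 cm⁻¹.

-20700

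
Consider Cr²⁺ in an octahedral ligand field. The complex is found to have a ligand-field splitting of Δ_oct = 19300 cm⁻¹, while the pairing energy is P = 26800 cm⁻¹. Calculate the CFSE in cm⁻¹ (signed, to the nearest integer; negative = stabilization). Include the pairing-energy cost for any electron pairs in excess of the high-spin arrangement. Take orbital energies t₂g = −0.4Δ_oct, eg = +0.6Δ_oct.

-11580

Group 6 minus oxidation state +2 gives a d⁴ configuration for Cr²⁺.
Since Δ_oct = 19300 cm⁻¹ < P = 26800 cm⁻¹, the complex adopts the high-spin configuration.
Filling d⁴ accordingly: t₂g³ eg¹.
Orbital CFSE = -0.6Δ_oct = -0.6 × 19300 = -11580 cm⁻¹.
High-spin has no excess pairs, so no pairing correction applies.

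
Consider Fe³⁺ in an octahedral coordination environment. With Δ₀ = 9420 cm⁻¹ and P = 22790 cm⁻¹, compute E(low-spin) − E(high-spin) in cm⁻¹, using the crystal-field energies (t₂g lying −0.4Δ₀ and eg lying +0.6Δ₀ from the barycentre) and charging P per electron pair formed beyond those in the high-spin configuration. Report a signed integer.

26740

Fe is in group 8, so Fe³⁺ is d⁵ (8 − 3 = 5).
High-spin d⁵ fills as t₂g³ eg² with CFSE 3(−0.4) + 2(+0.6) = 0.0Δ₀ = 0 cm⁻¹.
For low-spin the configuration is t₂g⁵ eg⁰: orbital energy -2.0 × 9420 = -18840 cm⁻¹, and 2 additional pairs relative to high-spin add 45580 cm⁻¹, giving 26740 cm⁻¹.
The difference is 26740 − (0) = 26740 cm⁻¹, so high-spin lies lower.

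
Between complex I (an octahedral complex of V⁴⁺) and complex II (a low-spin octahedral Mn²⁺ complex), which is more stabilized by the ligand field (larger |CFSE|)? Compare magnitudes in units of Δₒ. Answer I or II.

I: Group 5 minus oxidation state +4 gives a d¹ configuration for V⁴⁺; t₂g¹ eg⁰, CFSE = -0.4Δₒ.
II: Mn²⁺: group 7, so d-count = 7 − 2 = 5; t₂g⁵ eg⁰, CFSE = -2.0Δₒ.
So II has the larger |CFSE|.

II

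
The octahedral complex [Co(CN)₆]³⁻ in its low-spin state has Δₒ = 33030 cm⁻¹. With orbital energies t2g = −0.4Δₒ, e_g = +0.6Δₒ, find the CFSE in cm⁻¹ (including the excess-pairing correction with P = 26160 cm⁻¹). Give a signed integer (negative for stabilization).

-26952

Each CN⁻ contributes -1; 6 × (-1) = -6. With overall charge -3, Co is in the +3 oxidation state.
Co sits in group 9; removing 3 electrons leaves Co³⁺ with 9 − 3 = 6 d electrons.
The d⁶ electrons fill as t2g^6 e_g^0.
Orbital CFSE = 6(-0.4) + 0(0.6) = -2.4Δₒ = -2.4 × 33030 = -79272 cm⁻¹.
High-spin d⁶ would be t2g^4 e_g^2 with 1 pair; low-spin has 3, so 2 excess pairs cost +2P = +52320 cm⁻¹.
Overall CFSE = -79272 + 52320 = -26952 cm⁻¹.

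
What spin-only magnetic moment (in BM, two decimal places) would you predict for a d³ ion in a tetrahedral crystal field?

With tetrahedral geometry the complex is necessarily high-spin.
Configuration: e^2 t2^1 → 3 unpaired electrons.
μ(spin-only) = √[3(3+2)] = √15 ≈ 3.87 BM.

3.87 BM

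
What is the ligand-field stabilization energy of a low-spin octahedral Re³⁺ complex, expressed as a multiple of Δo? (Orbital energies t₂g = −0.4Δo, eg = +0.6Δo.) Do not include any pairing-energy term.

-1.6 Δo

Group 7 minus oxidation state +3 gives a d⁴ configuration for Re³⁺.
Configuration: t₂g⁴ eg⁰.
CFSE = 4(-0.4Δo) + 0(0.6Δo) = -1.6Δo + 0.0Δo = -1.6Δo.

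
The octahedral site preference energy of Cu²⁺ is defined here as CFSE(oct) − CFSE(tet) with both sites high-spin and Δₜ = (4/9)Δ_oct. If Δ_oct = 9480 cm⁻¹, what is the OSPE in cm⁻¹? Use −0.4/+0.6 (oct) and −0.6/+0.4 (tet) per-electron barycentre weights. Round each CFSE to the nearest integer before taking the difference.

Cu sits in group 11; removing 2 electrons leaves Cu²⁺ with 11 − 2 = 9 d electrons.
In an octahedral site d⁹ (HS) is t₂g⁶ eg³, giving CFSE(oct) = -0.6Δ_oct = -5688 cm⁻¹.
Tetrahedral: e⁴ t₂⁵, CFSE = 4(−0.6) + 5(+0.4) = -0.4Δₜ = -0.4 × (4/9) × 9480 = -1685 cm⁻¹.
OSPE = -5688 − (-1685) = -4003 cm⁻¹.

-4003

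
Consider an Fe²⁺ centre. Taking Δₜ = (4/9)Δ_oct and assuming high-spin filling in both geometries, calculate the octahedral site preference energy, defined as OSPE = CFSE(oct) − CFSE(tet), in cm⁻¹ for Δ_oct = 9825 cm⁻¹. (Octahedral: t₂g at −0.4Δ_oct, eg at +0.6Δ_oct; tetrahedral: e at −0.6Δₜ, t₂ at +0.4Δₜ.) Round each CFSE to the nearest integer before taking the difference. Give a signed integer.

Group 8 minus oxidation state +2 gives a d⁶ configuration for Fe²⁺.
In an octahedral site d⁶ (HS) is t2g^4 e_g^2, giving CFSE(oct) = -0.4Δ_oct = -3930 cm⁻¹.
In a tetrahedral site the filling is e^3 t2^3: CFSE(tet) = -0.6Δₜ = -0.6 × (4/9)(9825) = -2620 cm⁻¹.
OSPE = -3930 − (-2620) = -1310 cm⁻¹.

-1310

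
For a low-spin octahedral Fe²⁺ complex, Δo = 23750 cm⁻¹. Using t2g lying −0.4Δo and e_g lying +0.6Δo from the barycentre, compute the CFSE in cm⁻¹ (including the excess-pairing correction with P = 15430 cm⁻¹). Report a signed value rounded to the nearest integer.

Fe is in group 8, so Fe²⁺ is d⁶ (8 − 2 = 6).
Configuration: t2g^6 e_g^0.
The orbital stabilization is -2.4Δo = -2.4 × 23750 = -57000 cm⁻¹.
Pairing penalty: 3 pairs vs 1 in the high-spin reference → 2 extra × P = 30860 cm⁻¹.
Overall CFSE = -57000 + 30860 = -26140 cm⁻¹.

-26140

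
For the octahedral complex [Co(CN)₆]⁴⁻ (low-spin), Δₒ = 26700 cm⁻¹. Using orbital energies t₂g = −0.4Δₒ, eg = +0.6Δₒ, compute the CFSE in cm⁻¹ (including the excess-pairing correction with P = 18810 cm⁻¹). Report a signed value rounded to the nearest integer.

Each CN⁻ contributes -1; 6 × (-1) = -6. With overall charge -4, Co is in the +2 oxidation state.
Group 9 minus oxidation state +2 gives a d⁷ configuration for Co²⁺.
Configuration: t₂g⁶ eg¹.
The orbital stabilization is -1.8Δₒ = -1.8 × 26700 = -48060 cm⁻¹.
Relative to high-spin t₂g⁵ eg² (2 paired), the low-spin configuration has 1 additional pair, contributing +1 × 18810 = +18810 cm⁻¹.
Net CFSE = -48060 + 18810 = -29250 cm⁻¹.

-29250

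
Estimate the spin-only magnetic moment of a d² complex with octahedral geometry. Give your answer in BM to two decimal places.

Configuration: t₂g² eg⁰ → 2 unpaired electrons.
μ(spin-only) = √[2(2+2)] = √8 ≈ 2.83 BM.

2.83 BM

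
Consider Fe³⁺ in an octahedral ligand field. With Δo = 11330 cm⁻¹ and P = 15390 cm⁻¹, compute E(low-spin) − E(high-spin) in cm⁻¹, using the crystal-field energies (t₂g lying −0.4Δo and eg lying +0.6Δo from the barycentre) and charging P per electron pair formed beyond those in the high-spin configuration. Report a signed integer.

Fe³⁺: group 8, so d-count = 8 − 3 = 5.
High-spin: t₂g³ eg², CFSE = 0.0Δo = 0 cm⁻¹.
Low-spin: t₂g⁵ eg⁰, orbital CFSE = -2.0Δo = -22660 cm⁻¹; plus 2 excess pairs × P = +30780 cm⁻¹; total 8120 cm⁻¹.
E(LS) − E(HS) = 8120 − (0) = 8120 cm⁻¹.

8120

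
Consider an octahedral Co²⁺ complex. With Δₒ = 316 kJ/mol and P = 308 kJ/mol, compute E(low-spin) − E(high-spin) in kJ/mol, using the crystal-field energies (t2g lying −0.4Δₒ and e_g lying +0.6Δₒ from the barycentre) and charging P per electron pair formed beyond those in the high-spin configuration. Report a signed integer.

Co is in group 9, so Co²⁺ is d⁷ (9 − 2 = 7).
High-spin: t2g^5 e_g^2, CFSE = -0.8Δₒ = -253 kJ/mol.
Low-spin: t2g^6 e_g^1, orbital CFSE = -1.8Δₒ = -569 kJ/mol; plus 1 excess pair × P = +308 kJ/mol; total -261 kJ/mol.
The difference is -261 − (-253) = -8 kJ/mol, so low-spin lies lower.

-8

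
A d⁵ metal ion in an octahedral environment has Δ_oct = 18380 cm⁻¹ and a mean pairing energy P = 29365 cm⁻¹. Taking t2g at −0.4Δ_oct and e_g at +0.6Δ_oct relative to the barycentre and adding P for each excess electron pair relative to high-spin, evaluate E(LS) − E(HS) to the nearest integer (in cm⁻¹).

High-spin d⁵ fills as t2g^3 e_g^2 with CFSE 3(−0.4) + 2(+0.6) = 0.0Δ_oct = 0 cm⁻¹.
Low-spin t2g^5 e_g^0 gives -2.0Δ_oct = -36760 cm⁻¹, but forming 2 extra pairs costs 2P = 58730 cm⁻¹, so E(LS) = -36760 + 58730 = 21970 cm⁻¹.
Thus E(LS) − E(HS) = 21970 cm⁻¹.

21970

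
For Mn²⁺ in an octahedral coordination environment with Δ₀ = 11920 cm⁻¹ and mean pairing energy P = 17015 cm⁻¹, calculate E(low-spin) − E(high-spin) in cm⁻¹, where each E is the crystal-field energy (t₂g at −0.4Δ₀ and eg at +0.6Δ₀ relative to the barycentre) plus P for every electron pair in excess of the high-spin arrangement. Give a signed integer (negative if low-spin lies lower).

10190

Mn²⁺: group 7, so d-count = 7 − 2 = 5.
High-spin: t₂g³ eg², CFSE = 0.0Δ₀ = 0 cm⁻¹.
For low-spin the configuration is t₂g⁵ eg⁰: orbital energy -2.0 × 11920 = -23840 cm⁻¹, and 2 additional pairs relative to high-spin add 34030 cm⁻¹, giving 10190 cm⁻¹.
The difference is 10190 − (0) = 10190 cm⁻¹, so high-spin lies lower.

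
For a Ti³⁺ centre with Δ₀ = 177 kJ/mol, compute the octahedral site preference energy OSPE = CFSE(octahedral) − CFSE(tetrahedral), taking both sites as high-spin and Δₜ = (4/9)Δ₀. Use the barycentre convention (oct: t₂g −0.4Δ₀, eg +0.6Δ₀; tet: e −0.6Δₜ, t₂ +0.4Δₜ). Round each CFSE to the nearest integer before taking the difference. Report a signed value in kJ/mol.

Ti sits in group 4; removing 3 electrons leaves Ti³⁺ with 4 − 3 = 1 d electrons.
Octahedral (high-spin): t₂g¹ eg⁰, CFSE = 1(−0.4) + 0(+0.6) = -0.4Δ₀ = -0.4 × 177 = -71 kJ/mol.
In a tetrahedral site the filling is e¹ t₂⁰: CFSE(tet) = -0.6Δₜ = -0.6 × (4/9)(177) = -47 kJ/mol.
Subtracting, OSPE = -71 − (-47) = -24 kJ/mol.

-24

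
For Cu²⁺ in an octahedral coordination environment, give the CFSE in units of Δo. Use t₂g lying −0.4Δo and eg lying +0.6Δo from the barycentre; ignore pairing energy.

-0.6 Δo

Cu sits in group 11; removing 2 electrons leaves Cu²⁺ with 11 − 2 = 9 d electrons.
For octahedral d⁹ the high- and low-spin configurations coincide.
Configuration: t₂g⁶ eg³.
CFSE = 6(-0.4Δo) + 3(0.6Δo) = -2.4Δo + 1.8Δo = -0.6Δo.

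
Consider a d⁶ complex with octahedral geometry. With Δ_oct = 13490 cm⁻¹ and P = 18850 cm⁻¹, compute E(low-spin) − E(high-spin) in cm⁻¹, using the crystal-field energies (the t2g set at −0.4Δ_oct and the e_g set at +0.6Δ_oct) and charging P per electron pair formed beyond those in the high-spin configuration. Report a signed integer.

High-spin: t2g^4 e_g^2, CFSE = -0.4Δ_oct = -5396 cm⁻¹.
For low-spin the configuration is t2g^6 e_g^0: orbital energy -2.4 × 13490 = -32376 cm⁻¹, and 2 additional pairs relative to high-spin add 37700 cm⁻¹, giving 5324 cm⁻¹.
The difference is 5324 − (-5396) = 10720 cm⁻¹, so high-spin lies lower.

10720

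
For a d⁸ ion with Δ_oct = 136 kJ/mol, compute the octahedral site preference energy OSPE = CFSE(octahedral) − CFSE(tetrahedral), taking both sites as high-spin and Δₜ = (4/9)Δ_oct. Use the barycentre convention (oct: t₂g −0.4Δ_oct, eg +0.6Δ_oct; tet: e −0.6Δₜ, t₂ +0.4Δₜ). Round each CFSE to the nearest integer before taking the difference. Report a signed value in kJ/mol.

-115

Octahedral (high-spin): t₂g⁶ eg², CFSE = 6(−0.4) + 2(+0.6) = -1.2Δ_oct = -1.2 × 136 = -163 kJ/mol.
In a tetrahedral site the filling is e⁴ t₂⁴: CFSE(tet) = -0.8Δₜ = -0.8 × (4/9)(136) = -48 kJ/mol.
OSPE = CFSE(oct) − CFSE(tet) = -163 − (-48) = -115 kJ/mol.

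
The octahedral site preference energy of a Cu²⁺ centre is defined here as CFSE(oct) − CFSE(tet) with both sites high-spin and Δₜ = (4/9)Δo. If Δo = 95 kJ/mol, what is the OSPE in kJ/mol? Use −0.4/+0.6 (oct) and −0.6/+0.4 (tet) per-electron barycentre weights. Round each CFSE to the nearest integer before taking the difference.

Cu is in group 11, so Cu²⁺ is d⁹ (11 − 2 = 9).
In an octahedral site d⁹ (HS) is t₂g⁶ eg³, giving CFSE(oct) = -0.6Δo = -57 kJ/mol.
In a tetrahedral site the filling is e⁴ t₂⁵: CFSE(tet) = -0.4Δₜ = -0.4 × (4/9)(95) = -17 kJ/mol.
OSPE = -57 − (-17) = -40 kJ/mol.

-40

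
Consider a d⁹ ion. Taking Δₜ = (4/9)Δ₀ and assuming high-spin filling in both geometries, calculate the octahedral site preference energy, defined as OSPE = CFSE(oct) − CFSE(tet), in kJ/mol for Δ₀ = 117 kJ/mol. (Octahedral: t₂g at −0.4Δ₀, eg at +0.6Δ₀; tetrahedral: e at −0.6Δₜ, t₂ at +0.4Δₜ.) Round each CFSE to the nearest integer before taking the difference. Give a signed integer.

-49

Octahedral high-spin t₂g⁶ eg³: CFSE = -0.6 × 117 = -70 kJ/mol.
In a tetrahedral site the filling is e⁴ t₂⁵: CFSE(tet) = -0.4Δₜ = -0.4 × (4/9)(117) = -21 kJ/mol.
OSPE = CFSE(oct) − CFSE(tet) = -70 − (-21) = -49 kJ/mol.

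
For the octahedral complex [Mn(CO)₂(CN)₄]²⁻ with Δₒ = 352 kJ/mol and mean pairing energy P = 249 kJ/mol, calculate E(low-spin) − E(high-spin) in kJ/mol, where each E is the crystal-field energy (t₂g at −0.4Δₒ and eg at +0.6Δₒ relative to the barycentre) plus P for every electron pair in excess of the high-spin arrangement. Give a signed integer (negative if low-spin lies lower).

-206

Ligand charges: 2×(+0) from CO and 4×(-1) from CN⁻ sum to -4; with overall charge -2, Mn is +2.
Mn²⁺: group 7, so d-count = 7 − 2 = 5.
In the high-spin limit (t₂g³ eg²) the orbital term is 0.0Δₒ = 0 kJ/mol, with no excess pairing.
Low-spin t₂g⁵ eg⁰ gives -2.0Δₒ = -704 kJ/mol, but forming 2 extra pairs costs 2P = 498 kJ/mol, so E(LS) = -704 + 498 = -206 kJ/mol.
E(LS) − E(HS) = -206 − (0) = -206 kJ/mol.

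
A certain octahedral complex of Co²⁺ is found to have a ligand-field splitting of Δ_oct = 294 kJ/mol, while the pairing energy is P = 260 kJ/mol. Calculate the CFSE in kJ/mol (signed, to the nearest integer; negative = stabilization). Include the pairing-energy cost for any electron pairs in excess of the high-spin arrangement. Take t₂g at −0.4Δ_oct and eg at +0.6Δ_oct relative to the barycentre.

-269

Group 9 minus oxidation state +2 gives a d⁷ configuration for Co²⁺.
Here Δ_oct > P (294 > 260), so the low-spin state is favoured.
Configuration: t₂g⁶ eg¹.
Orbital CFSE = -1.8Δ_oct = -1.8 × 294 = -529 kJ/mol.
Excess pairs vs high-spin: 3 − 2 = 1; pairing cost = +260 kJ/mol.
Net CFSE = -529 + 260 = -269 kJ/mol.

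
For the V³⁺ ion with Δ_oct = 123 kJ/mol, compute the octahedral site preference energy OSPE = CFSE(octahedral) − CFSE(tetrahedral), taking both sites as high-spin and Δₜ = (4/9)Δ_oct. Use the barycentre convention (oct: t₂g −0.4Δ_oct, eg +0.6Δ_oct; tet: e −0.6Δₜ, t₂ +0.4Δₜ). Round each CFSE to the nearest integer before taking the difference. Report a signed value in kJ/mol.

V is in group 5, so V³⁺ is d² (5 − 3 = 2).
Octahedral (high-spin): t₂g² eg⁰, CFSE = 2(−0.4) + 0(+0.6) = -0.8Δ_oct = -0.8 × 123 = -98 kJ/mol.
In a tetrahedral site the filling is e² t₂⁰: CFSE(tet) = -1.2Δₜ = -1.2 × (4/9)(123) = -66 kJ/mol.
OSPE = -98 − (-66) = -32 kJ/mol.

-32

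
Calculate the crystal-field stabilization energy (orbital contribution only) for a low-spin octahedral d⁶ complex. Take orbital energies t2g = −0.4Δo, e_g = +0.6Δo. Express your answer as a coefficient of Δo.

-2.4 Δo

Configuration: t2g^6 e_g^0.
CFSE = 6(-0.4Δo) + 0(0.6Δo) = -2.4Δo + 0.0Δo = -2.4Δo.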